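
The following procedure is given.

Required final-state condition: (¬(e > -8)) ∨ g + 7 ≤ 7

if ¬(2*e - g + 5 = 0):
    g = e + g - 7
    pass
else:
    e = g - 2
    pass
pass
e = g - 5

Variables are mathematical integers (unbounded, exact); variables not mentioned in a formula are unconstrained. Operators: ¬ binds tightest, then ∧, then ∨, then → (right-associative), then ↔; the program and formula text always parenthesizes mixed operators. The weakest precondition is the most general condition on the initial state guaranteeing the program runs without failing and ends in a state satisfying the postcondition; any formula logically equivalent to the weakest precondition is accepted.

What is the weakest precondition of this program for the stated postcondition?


Working backward. After the program, the postcondition (¬(e > -8)) ∨ g + 7 ≤ 7 must hold; in canonical form it is (¬(e > -8)) ∨ g ≤ 0.
Before e := g - 5: (¬(g > -3)) ∨ g ≤ 0
Before skip: (¬(g > -3)) ∨ g ≤ 0
Then branch requires (¬(e + g > 4)) ∨ e + g ≤ 7; else branch requires (¬(g > -3)) ∨ g ≤ 0.
Before the if: ((¬(2*e = g - 5)) → ((¬(e + g > 4)) ∨ e + g ≤ 7)) ∧ (2*e = g - 5 → ((¬(g > -3)) ∨ g ≤ 0))
Answer: WP = ((¬(2*e = g - 5)) → ((¬(e + g > 4)) ∨ e + g ≤ 7)) ∧ (2*e = g - 5 → ((¬(g > -3)) ∨ g ≤ 0))


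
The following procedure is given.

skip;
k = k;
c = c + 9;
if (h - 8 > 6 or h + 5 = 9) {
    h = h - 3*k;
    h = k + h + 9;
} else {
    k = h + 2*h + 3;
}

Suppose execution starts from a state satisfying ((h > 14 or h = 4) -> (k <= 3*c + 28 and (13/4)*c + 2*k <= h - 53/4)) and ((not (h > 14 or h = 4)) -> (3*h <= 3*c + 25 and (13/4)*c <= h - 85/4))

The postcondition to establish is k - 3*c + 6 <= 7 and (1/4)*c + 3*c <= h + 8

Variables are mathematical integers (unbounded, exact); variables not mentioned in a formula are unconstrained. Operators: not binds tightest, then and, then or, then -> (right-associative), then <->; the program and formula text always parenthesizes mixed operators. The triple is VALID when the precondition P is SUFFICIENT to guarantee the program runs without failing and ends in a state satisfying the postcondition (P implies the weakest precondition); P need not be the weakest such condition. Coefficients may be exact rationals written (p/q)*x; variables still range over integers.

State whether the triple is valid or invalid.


Working backward. After the program, the postcondition k - 3*c + 6 <= 7 and (1/4)*c + 3*c <= h + 8 must hold; in canonical form it is k <= 3*c + 1 and (13/4)*c <= h + 8.
Then branch requires k <= 3*c + 1 and (13/4)*c + 2*k <= h + 17; else branch requires 3*h <= 3*c - 2 and (13/4)*c <= h + 8.
Before the if: ((h > 14 or h = 4) -> (k <= 3*c + 1 and (13/4)*c + 2*k <= h + 17)) and ((not (h > 14 or h = 4)) -> (3*h <= 3*c - 2 and (13/4)*c <= h + 8))
Before c := c + 9: ((h > 14 or h = 4) -> (k <= 3*c + 28 and (13/4)*c + 2*k <= h - 49/4)) and ((not (h > 14 or h = 4)) -> (3*h <= 3*c + 25 and (13/4)*c <= h - 85/4))
Before k := k: ((h > 14 or h = 4) -> (k <= 3*c + 28 and (13/4)*c + 2*k <= h - 49/4)) and ((not (h > 14 or h = 4)) -> (3*h <= 3*c + 25 and (13/4)*c <= h - 85/4))
Before skip: ((h > 14 or h = 4) -> (k <= 3*c + 28 and (13/4)*c + 2*k <= h - 49/4)) and ((not (h > 14 or h = 4)) -> (3*h <= 3*c + 25 and (13/4)*c <= h - 85/4))
The weakest precondition is ((h > 14 or h = 4) -> (k <= 3*c + 28 and (13/4)*c + 2*k <= h - 49/4)) and ((not (h > 14 or h = 4)) -> (3*h <= 3*c + 25 and (13/4)*c <= h - 85/4)).
Check whether ((h > 14 or h = 4) -> (k <= 3*c + 28 and (13/4)*c + 2*k <= h - 53/4)) and ((not (h > 14 or h = 4)) -> (3*h <= 3*c + 25 and (13/4)*c <= h - 85/4)) implies it.
Every state satisfying the precondition satisfies the weakest precondition: the implication holds.
Answer: valid


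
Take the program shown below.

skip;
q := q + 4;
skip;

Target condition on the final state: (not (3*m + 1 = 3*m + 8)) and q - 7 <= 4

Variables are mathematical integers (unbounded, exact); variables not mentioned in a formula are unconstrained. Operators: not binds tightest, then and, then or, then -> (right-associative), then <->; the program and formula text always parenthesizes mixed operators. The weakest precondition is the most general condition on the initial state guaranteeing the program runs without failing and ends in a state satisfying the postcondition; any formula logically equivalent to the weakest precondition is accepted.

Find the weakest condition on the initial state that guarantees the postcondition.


Working backward. After the program, the postcondition (not (3*m + 1 = 3*m + 8)) and q - 7 <= 4 must hold; in canonical form it is q <= 11.
Before skip: q <= 11
Before q := q + 4: q <= 7
Before skip: q <= 7
Answer: WP = q <= 7


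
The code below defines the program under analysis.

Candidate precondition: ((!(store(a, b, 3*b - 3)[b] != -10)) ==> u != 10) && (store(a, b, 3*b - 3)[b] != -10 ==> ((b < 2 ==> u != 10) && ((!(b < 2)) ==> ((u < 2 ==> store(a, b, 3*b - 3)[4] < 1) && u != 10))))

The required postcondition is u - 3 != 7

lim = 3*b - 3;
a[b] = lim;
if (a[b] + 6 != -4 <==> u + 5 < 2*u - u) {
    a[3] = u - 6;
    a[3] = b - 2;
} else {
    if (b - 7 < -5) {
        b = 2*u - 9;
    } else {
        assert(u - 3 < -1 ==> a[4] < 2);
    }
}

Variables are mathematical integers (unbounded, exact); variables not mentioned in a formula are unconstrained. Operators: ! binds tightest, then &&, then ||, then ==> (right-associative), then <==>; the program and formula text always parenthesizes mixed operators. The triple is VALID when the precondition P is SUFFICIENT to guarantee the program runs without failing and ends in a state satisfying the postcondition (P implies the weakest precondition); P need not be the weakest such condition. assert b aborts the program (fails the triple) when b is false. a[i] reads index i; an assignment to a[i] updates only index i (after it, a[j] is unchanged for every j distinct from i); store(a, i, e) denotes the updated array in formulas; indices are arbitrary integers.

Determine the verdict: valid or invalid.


Working backward. After the program, the postcondition u - 3 != 7 must hold; in canonical form it is u != 10.
Then branch requires u != 10; else branch requires (b < 2 ==> u != 10) && ((!(b < 2)) ==> ((u < 2 ==> a[4] < 2) && u != 10)).
Before the if: ((!(a[b] != -10)) ==> u != 10) && (a[b] != -10 ==> ((b < 2 ==> u != 10) && ((!(b < 2)) ==> ((u < 2 ==> a[4] < 2) && u != 10))))
Before a[b] := lim: ((!(store(a, b, lim)[b] != -10)) ==> u != 10) && (store(a, b, lim)[b] != -10 ==> ((b < 2 ==> u != 10) && ((!(b < 2)) ==> ((u < 2 ==> store(a, b, lim)[4] < 2) && u != 10))))
Before lim := 3*b - 3: ((!(store(a, b, 3*b - 3)[b] != -10)) ==> u != 10) && (store(a, b, 3*b - 3)[b] != -10 ==> ((b < 2 ==> u != 10) && ((!(b < 2)) ==> ((u < 2 ==> store(a, b, 3*b - 3)[4] < 2) && u != 10))))
The weakest precondition is ((!(store(a, b, 3*b - 3)[b] != -10)) ==> u != 10) && (store(a, b, 3*b - 3)[b] != -10 ==> ((b < 2 ==> u != 10) && ((!(b < 2)) ==> ((u < 2 ==> store(a, b, 3*b - 3)[4] < 2) && u != 10)))).
Check whether ((!(store(a, b, 3*b - 3)[b] != -10)) ==> u != 10) && (store(a, b, 3*b - 3)[b] != -10 ==> ((b < 2 ==> u != 10) && ((!(b < 2)) ==> ((u < 2 ==> store(a, b, 3*b - 3)[4] < 1) && u != 10)))) implies it.
Every state satisfying the precondition satisfies the weakest precondition: the implication holds.
Answer: valid


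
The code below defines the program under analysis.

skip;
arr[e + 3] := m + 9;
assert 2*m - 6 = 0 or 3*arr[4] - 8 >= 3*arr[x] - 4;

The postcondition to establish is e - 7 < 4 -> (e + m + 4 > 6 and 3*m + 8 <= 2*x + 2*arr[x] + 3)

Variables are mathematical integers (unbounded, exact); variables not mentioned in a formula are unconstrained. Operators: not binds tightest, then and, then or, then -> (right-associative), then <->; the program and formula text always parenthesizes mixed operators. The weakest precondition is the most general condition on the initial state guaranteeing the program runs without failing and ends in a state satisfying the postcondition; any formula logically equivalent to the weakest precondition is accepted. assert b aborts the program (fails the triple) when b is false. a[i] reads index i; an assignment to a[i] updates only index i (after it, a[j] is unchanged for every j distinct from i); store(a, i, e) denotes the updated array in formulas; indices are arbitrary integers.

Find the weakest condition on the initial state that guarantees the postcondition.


Working backward. After the program, the postcondition e - 7 < 4 -> (e + m + 4 > 6 and 3*m + 8 <= 2*x + 2*arr[x] + 3) must hold; in canonical form it is e < 11 -> (e + m > 2 and 3*m <= 2*arr[x] + 2*x - 5).
Before assert 2*m - 6 = 0 or 3*arr[4] - 8 >= 3*arr[x] - 4: (2*m = 6 or 3*arr[4] >= 3*arr[x] + 4) and (e < 11 -> (e + m > 2 and 3*m <= 2*arr[x] + 2*x - 5))
Before arr[e + 3] := m + 9: (2*m = 6 or 3*store(arr, e + 3, m + 9)[4] >= 3*store(arr, e + 3, m + 9)[x] + 4) and (e < 11 -> (e + m > 2 and 3*m <= 2*store(arr, e + 3, m + 9)[x] + 2*x - 5))
Before skip: (2*m = 6 or 3*store(arr, e + 3, m + 9)[4] >= 3*store(arr, e + 3, m + 9)[x] + 4) and (e < 11 -> (e + m > 2 and 3*m <= 2*store(arr, e + 3, m + 9)[x] + 2*x - 5))
Answer: WP = (2*m = 6 or 3*store(arr, e + 3, m + 9)[4] >= 3*store(arr, e + 3, m + 9)[x] + 4) and (e < 11 -> (e + m > 2 and 3*m <= 2*store(arr, e + 3, m + 9)[x] + 2*x - 5))


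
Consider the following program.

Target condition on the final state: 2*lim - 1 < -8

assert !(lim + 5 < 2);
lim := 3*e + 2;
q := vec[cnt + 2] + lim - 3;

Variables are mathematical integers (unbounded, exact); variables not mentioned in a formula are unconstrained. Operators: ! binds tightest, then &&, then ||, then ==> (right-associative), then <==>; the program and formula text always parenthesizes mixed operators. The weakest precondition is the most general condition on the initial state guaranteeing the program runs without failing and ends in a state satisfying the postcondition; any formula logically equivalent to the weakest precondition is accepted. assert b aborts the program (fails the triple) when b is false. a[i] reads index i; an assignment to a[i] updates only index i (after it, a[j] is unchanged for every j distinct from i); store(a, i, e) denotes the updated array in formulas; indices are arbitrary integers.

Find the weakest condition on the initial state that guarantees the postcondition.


Working backward. After the program, the postcondition 2*lim - 1 < -8 must hold; in canonical form it is 2*lim < -7.
Before q := vec[cnt + 2] + lim - 3: 2*lim < -7
Before lim := 3*e + 2: 6*e < -11
Before assert !(lim + 5 < 2): (!(lim < -3)) && 6*e < -11
Answer: WP = (!(lim < -3)) && 6*e < -11


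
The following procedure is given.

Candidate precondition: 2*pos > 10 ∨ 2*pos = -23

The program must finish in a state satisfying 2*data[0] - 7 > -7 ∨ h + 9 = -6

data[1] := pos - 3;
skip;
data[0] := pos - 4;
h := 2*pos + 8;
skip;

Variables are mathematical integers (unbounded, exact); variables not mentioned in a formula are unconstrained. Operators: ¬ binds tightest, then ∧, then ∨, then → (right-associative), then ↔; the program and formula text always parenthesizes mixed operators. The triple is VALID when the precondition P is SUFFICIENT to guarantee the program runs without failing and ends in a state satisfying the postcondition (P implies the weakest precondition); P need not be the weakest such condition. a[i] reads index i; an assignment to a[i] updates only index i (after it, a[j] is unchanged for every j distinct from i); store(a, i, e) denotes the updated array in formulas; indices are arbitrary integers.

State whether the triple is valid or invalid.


Working backward. After the program, the postcondition 2*data[0] - 7 > -7 ∨ h + 9 = -6 must hold; in canonical form it is 2*data[0] > 0 ∨ h = -15.
Before skip: 2*data[0] > 0 ∨ h = -15
Before h := 2*pos + 8: 2*data[0] > 0 ∨ 2*pos = -23
Before data[0] := pos - 4: 2*pos > 8 ∨ 2*pos = -23
Before skip: 2*pos > 8 ∨ 2*pos = -23
Before data[1] := pos - 3: 2*pos > 8 ∨ 2*pos = -23
The weakest precondition is 2*pos > 8 ∨ 2*pos = -23.
Check whether 2*pos > 10 ∨ 2*pos = -23 implies it.
Every state satisfying the precondition satisfies the weakest precondition: the implication holds.
Answer: valid


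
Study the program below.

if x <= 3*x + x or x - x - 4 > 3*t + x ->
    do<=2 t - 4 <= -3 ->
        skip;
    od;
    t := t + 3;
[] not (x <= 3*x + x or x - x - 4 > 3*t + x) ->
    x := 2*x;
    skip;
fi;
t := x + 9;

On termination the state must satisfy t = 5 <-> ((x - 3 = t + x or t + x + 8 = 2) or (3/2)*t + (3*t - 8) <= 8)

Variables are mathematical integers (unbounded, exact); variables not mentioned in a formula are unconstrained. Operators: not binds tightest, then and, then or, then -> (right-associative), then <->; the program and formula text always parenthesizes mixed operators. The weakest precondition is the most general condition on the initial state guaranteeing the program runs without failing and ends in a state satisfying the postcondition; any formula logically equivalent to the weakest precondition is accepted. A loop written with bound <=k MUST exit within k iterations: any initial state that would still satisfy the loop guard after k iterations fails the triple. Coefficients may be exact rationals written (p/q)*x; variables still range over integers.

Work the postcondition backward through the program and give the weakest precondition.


Working backward. After the program, the postcondition t = 5 <-> ((x - 3 = t + x or t + x + 8 = 2) or (3/2)*t + (3*t - 8) <= 8) must hold; in canonical form it is t = 5 <-> (t = -3 or t + x = -6 or (9/2)*t <= 16).
Before t := x + 9: x = -4 <-> (x = -12 or 2*x = -15 or (9/2)*x <= -49/2)
Then branch requires (t <= 1 -> ((t <= 1 -> ((not (t <= 1)) and (x = -4 <-> (x = -12 or 2*x = -15 or (9/2)*x <= -49/2)))) and ((not (t <= 1)) -> (x = -4 <-> (x = -12 or 2*x = -15 or (9/2)*x <= -49/2))))) and ((not (t <= 1)) -> (x = -4 <-> (x = -12 or 2*x = -15 or (9/2)*x <= -49/2))); else branch requires 2*x = -4 <-> (2*x = -12 or 4*x = -15 or 9*x <= -49/2).
Before the if: ((3*x >= 0 or 3*t + x < -4) -> ((t <= 1 -> ((t <= 1 -> ((not (t <= 1)) and (x = -4 <-> (x = -12 or 2*x = -15 or (9/2)*x <= -49/2)))) and ((not (t <= 1)) -> (x = -4 <-> (x = -12 or 2*x = -15 or (9/2)*x <= -49/2))))) and ((not (t <= 1)) -> (x = -4 <-> (x = -12 or 2*x = -15 or (9/2)*x <= -49/2))))) and ((not (3*x >= 0 or 3*t + x < -4)) -> (2*x = -4 <-> (2*x = -12 or 4*x = -15 or 9*x <= -49/2)))
Answer: WP = ((3*x >= 0 or 3*t + x < -4) -> ((t <= 1 -> ((t <= 1 -> ((not (t <= 1)) and (x = -4 <-> (x = -12 or 2*x = -15 or (9/2)*x <= -49/2)))) and ((not (t <= 1)) -> (x = -4 <-> (x = -12 or 2*x = -15 or (9/2)*x <= -49/2))))) and ((not (t <= 1)) -> (x = -4 <-> (x = -12 or 2*x = -15 or (9/2)*x <= -49/2))))) and ((not (3*x >= 0 or 3*t + x < -4)) -> (2*x = -4 <-> (2*x = -12 or 4*x = -15 or 9*x <= -49/2)))


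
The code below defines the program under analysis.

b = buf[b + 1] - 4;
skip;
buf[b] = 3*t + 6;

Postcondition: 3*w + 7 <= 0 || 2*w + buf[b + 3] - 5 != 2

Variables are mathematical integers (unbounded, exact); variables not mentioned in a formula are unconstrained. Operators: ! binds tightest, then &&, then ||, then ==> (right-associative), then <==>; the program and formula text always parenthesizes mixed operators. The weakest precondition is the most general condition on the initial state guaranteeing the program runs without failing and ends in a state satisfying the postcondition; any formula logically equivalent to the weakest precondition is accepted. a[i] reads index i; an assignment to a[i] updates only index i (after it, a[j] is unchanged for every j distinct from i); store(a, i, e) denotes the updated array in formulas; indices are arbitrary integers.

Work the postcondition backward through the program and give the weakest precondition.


Working backward. After the program, the postcondition 3*w + 7 <= 0 || 2*w + buf[b + 3] - 5 != 2 must hold; in canonical form it is 3*w <= -7 || buf[b + 3] + 2*w != 7.
Before buf[b] := 3*t + 6: 3*w <= -7 || store(buf, b, 3*t + 6)[b + 3] + 2*w != 7
Before skip: 3*w <= -7 || store(buf, b, 3*t + 6)[b + 3] + 2*w != 7
Before b := buf[b + 1] - 4: 3*w <= -7 || store(buf, buf[b + 1] - 4, 3*t + 6)[buf[b + 1] - 1] + 2*w != 7
Answer: WP = 3*w <= -7 || store(buf, buf[b + 1] - 4, 3*t + 6)[buf[b + 1] - 1] + 2*w != 7


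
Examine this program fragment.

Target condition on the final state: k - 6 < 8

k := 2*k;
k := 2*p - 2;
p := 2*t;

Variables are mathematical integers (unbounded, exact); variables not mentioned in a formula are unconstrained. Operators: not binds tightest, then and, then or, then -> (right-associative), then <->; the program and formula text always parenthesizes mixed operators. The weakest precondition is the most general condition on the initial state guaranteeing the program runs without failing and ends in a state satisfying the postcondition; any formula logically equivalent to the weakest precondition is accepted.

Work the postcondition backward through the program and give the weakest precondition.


Working backward. After the program, the postcondition k - 6 < 8 must hold; in canonical form it is k < 14.
Before p := 2*t: k < 14
Before k := 2*p - 2: 2*p < 16
Before k := 2*k: 2*p < 16
Answer: WP = 2*p < 16


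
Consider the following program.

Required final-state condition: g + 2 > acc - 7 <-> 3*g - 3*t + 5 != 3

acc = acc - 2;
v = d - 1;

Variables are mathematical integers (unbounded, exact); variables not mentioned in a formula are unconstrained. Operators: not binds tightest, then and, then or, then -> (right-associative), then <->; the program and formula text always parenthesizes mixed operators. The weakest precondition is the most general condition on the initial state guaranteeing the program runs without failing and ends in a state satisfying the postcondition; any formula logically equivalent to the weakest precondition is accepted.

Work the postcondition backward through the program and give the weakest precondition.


Working backward. After the program, the postcondition g + 2 > acc - 7 <-> 3*g - 3*t + 5 != 3 must hold; in canonical form it is g > acc - 9 <-> 3*g != 3*t - 2.
Before v := d - 1: g > acc - 9 <-> 3*g != 3*t - 2
Before acc := acc - 2: g > acc - 11 <-> 3*g != 3*t - 2
Answer: WP = g > acc - 11 <-> 3*g != 3*t - 2


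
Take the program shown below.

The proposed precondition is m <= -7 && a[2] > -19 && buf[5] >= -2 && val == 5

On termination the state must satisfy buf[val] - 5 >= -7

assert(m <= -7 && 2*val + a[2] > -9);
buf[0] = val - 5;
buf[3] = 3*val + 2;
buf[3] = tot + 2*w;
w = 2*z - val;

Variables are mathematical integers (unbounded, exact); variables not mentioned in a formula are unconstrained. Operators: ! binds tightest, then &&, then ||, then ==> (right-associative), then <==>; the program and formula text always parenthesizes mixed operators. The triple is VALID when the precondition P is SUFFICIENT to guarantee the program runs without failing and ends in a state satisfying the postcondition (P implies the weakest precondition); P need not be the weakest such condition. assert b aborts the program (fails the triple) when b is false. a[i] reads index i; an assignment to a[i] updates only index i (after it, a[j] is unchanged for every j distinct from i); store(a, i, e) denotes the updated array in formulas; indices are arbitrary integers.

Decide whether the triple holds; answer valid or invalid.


Working backward. After the program, the postcondition buf[val] - 5 >= -7 must hold; in canonical form it is buf[val] >= -2.
Before w := 2*z - val: buf[val] >= -2
Before buf[3] := tot + 2*w: store(buf, 3, tot + 2*w)[val] >= -2
Before buf[3] := 3*val + 2: store(store(buf, 3, 3*val + 2), 3, tot + 2*w)[val] >= -2
Before buf[0] := val - 5: store(store(store(buf, 0, val - 5), 3, 3*val + 2), 3, tot + 2*w)[val] >= -2
Before assert m <= -7 && 2*val + a[2] > -9: m <= -7 && a[2] + 2*val > -9 && store(store(store(buf, 0, val - 5), 3, 3*val + 2), 3, tot + 2*w)[val] >= -2
The weakest precondition is m <= -7 && a[2] + 2*val > -9 && store(store(store(buf, 0, val - 5), 3, 3*val + 2), 3, tot + 2*w)[val] >= -2.
Check whether m <= -7 && a[2] > -19 && buf[5] >= -2 && val == 5 implies it.
Every state satisfying the precondition satisfies the weakest precondition: the implication holds.
Answer: valid


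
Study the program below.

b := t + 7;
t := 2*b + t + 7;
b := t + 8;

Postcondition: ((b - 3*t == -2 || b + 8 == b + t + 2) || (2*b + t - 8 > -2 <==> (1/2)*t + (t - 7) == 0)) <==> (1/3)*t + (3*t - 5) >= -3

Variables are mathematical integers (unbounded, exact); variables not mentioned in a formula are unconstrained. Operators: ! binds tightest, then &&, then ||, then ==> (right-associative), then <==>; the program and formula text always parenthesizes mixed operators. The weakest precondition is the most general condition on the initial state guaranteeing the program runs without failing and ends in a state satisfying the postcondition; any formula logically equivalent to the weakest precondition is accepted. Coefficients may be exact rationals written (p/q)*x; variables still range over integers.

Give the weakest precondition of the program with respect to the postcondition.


Working backward. After the program, the postcondition ((b - 3*t == -2 || b + 8 == b + t + 2) || (2*b + t - 8 > -2 <==> (1/2)*t + (t - 7) == 0)) <==> (1/3)*t + (3*t - 5) >= -3 must hold; in canonical form it is (b == 3*t - 2 || t == 6 || (2*b + t > 6 <==> (3/2)*t == 7)) <==> (10/3)*t >= 2.
Before b := t + 8: (2*t == 10 || t == 6 || (3*t > -10 <==> (3/2)*t == 7)) <==> (10/3)*t >= 2
Before t := 2*b + t + 7: (4*b + 2*t == -4 || 2*b + t == -1 || (6*b + 3*t > -31 <==> 3*b + (3/2)*t == -7/2)) <==> (20/3)*b + (10/3)*t >= -64/3
Before b := t + 7: (6*t == -32 || 3*t == -15 || (9*t > -73 <==> (9/2)*t == -49/2)) <==> 10*t >= -68
Answer: WP = (6*t == -32 || 3*t == -15 || (9*t > -73 <==> (9/2)*t == -49/2)) <==> 10*t >= -68


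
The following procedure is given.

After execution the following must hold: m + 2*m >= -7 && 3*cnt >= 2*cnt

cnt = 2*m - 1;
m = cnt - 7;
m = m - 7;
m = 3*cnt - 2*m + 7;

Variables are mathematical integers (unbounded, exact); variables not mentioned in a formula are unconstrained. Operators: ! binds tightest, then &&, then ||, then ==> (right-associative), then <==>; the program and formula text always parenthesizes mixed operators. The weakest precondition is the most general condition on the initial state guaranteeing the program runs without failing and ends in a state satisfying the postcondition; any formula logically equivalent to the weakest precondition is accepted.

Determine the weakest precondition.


Working backward. After the program, the postcondition m + 2*m >= -7 && 3*cnt >= 2*cnt must hold; in canonical form it is 3*m >= -7 && cnt >= 0.
Before m := 3*cnt - 2*m + 7: 9*cnt >= 6*m - 28 && cnt >= 0
Before m := m - 7: 9*cnt >= 6*m - 70 && cnt >= 0
Before m := cnt - 7: 3*cnt >= -112 && cnt >= 0
Before cnt := 2*m - 1: 6*m >= -109 && 2*m >= 1
Answer: WP = 6*m >= -109 && 2*m >= 1


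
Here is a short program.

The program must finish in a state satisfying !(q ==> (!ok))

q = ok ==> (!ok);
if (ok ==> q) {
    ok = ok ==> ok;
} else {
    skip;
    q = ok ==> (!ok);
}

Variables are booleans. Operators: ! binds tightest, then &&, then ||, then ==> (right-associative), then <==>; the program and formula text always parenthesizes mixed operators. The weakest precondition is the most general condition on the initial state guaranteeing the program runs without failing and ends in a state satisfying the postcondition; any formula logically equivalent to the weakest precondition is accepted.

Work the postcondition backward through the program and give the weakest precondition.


Working backward. After the program, !(q ==> (!ok)) must hold.
Then branch requires q; else branch requires !((ok ==> (!ok)) ==> (!ok)).
Before the if: ((ok ==> q) ==> q) && ((!(ok ==> q)) ==> (!((ok ==> (!ok)) ==> (!ok))))
Before q := ok ==> (!ok): ((ok ==> (ok ==> (!ok))) ==> (ok ==> (!ok))) && ((!(ok ==> (ok ==> (!ok)))) ==> (!((ok ==> (!ok)) ==> (!ok))))
Answer: WP = ((ok ==> (ok ==> (!ok))) ==> (ok ==> (!ok))) && ((!(ok ==> (ok ==> (!ok)))) ==> (!((ok ==> (!ok)) ==> (!ok))))


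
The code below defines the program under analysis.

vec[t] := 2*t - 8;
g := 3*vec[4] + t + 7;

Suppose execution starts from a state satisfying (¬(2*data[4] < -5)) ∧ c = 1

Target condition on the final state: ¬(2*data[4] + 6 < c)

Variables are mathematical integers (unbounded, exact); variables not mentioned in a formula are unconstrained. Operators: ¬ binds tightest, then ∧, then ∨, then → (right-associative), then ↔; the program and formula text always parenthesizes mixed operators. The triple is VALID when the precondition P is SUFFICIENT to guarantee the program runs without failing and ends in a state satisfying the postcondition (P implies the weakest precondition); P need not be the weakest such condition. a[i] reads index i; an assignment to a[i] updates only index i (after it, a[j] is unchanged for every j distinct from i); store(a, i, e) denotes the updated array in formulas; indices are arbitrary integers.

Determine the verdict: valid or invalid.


Working backward. After the program, the postcondition ¬(2*data[4] + 6 < c) must hold; in canonical form it is ¬(2*data[4] < c - 6).
Before g := 3*vec[4] + t + 7: ¬(2*data[4] < c - 6)
Before vec[t] := 2*t - 8: ¬(2*data[4] < c - 6)
The weakest precondition is ¬(2*data[4] < c - 6).
Check whether (¬(2*data[4] < -5)) ∧ c = 1 implies it.
Every state satisfying the precondition satisfies the weakest precondition: the implication holds.
Answer: valid


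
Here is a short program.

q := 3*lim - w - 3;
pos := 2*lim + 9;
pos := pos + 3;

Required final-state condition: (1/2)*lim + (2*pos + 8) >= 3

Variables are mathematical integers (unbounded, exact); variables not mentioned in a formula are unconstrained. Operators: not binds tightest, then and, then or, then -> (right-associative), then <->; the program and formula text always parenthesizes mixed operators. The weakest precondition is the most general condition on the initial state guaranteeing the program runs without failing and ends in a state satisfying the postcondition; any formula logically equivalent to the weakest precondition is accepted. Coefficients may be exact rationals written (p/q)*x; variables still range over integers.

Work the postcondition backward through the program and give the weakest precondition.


Working backward. After the program, the postcondition (1/2)*lim + (2*pos + 8) >= 3 must hold; in canonical form it is (1/2)*lim + 2*pos >= -5.
Before pos := pos + 3: (1/2)*lim + 2*pos >= -11
Before pos := 2*lim + 9: (9/2)*lim >= -29
Before q := 3*lim - w - 3: (9/2)*lim >= -29
Answer: WP = (9/2)*lim >= -29


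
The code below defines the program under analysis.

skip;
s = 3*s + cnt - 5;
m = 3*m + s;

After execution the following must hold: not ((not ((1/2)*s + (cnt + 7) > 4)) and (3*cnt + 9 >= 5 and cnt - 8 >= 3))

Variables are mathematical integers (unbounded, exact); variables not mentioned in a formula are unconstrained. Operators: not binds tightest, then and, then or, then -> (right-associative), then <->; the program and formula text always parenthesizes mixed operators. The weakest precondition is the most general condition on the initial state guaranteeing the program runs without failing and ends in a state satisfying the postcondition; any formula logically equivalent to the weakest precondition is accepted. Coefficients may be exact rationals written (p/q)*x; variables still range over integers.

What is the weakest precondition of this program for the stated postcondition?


Working backward. After the program, the postcondition not ((not ((1/2)*s + (cnt + 7) > 4)) and (3*cnt + 9 >= 5 and cnt - 8 >= 3)) must hold; in canonical form it is not ((not (cnt + (1/2)*s > -3)) and 3*cnt >= -4 and cnt >= 11).
Before m := 3*m + s: not ((not (cnt + (1/2)*s > -3)) and 3*cnt >= -4 and cnt >= 11)
Before s := 3*s + cnt - 5: not ((not ((3/2)*cnt + (3/2)*s > -1/2)) and 3*cnt >= -4 and cnt >= 11)
Before skip: not ((not ((3/2)*cnt + (3/2)*s > -1/2)) and 3*cnt >= -4 and cnt >= 11)
Answer: WP = not ((not ((3/2)*cnt + (3/2)*s > -1/2)) and 3*cnt >= -4 and cnt >= 11)


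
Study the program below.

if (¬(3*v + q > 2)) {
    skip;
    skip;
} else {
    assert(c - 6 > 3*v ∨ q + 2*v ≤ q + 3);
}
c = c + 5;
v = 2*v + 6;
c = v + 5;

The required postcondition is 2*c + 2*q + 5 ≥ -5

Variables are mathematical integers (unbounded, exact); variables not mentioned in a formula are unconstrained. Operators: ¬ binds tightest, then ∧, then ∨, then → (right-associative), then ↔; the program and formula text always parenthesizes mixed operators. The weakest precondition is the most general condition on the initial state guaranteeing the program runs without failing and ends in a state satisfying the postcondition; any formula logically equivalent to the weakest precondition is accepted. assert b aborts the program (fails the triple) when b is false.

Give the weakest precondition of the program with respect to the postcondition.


Working backward. After the program, the postcondition 2*c + 2*q + 5 ≥ -5 must hold; in canonical form it is 2*c + 2*q ≥ -10.
Before c := v + 5: 2*q + 2*v ≥ -20
Before v := 2*v + 6: 2*q + 4*v ≥ -32
Before c := c + 5: 2*q + 4*v ≥ -32
Then branch requires 2*q + 4*v ≥ -32; else branch requires (c > 3*v + 6 ∨ 2*v ≤ 3) ∧ 2*q + 4*v ≥ -32.
Before the if: ((¬(q + 3*v > 2)) → 2*q + 4*v ≥ -32) ∧ (q + 3*v > 2 → ((c > 3*v + 6 ∨ 2*v ≤ 3) ∧ 2*q + 4*v ≥ -32))
Answer: WP = ((¬(q + 3*v > 2)) → 2*q + 4*v ≥ -32) ∧ (q + 3*v > 2 → ((c > 3*v + 6 ∨ 2*v ≤ 3) ∧ 2*q + 4*v ≥ -32))


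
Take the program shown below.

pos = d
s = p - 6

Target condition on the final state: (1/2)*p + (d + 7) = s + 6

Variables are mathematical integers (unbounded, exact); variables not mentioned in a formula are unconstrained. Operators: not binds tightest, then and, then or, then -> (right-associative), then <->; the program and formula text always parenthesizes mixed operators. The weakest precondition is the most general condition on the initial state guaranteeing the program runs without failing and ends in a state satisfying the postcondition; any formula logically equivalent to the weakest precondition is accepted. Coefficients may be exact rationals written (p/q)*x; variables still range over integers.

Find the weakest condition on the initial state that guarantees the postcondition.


Working backward. After the program, the postcondition (1/2)*p + (d + 7) = s + 6 must hold; in canonical form it is d + (1/2)*p = s - 1.
Before s := p - 6: d = (1/2)*p - 7
Before pos := d: d = (1/2)*p - 7
Answer: WP = d = (1/2)*p - 7


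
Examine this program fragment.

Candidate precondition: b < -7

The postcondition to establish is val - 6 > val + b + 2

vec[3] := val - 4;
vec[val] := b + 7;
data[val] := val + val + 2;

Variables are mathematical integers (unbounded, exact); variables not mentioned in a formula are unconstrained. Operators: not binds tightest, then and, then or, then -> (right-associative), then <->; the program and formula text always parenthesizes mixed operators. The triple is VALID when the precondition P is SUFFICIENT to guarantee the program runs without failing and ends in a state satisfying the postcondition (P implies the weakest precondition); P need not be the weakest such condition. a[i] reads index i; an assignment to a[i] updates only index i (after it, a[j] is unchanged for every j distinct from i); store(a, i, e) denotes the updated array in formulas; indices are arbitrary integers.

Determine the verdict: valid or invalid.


Working backward. After the program, the postcondition val - 6 > val + b + 2 must hold; in canonical form it is b < -8.
Before data[val] := val + val + 2: b < -8
Before vec[val] := b + 7: b < -8
Before vec[3] := val - 4: b < -8
The weakest precondition is b < -8.
Check whether b < -7 implies it.
Countermodel: at the initial state b = -8, the precondition holds but the weakest precondition fails.
Answer: invalid


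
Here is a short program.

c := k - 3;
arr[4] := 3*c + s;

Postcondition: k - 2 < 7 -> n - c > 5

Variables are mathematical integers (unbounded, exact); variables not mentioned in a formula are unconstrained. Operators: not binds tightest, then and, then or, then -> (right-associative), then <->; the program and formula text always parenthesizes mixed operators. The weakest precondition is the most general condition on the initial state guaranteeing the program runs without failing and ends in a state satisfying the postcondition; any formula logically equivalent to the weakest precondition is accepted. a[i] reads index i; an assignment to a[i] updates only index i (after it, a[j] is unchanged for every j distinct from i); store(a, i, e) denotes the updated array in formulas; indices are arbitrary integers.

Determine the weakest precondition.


Working backward. After the program, the postcondition k - 2 < 7 -> n - c > 5 must hold; in canonical form it is k < 9 -> n > c + 5.
Before arr[4] := 3*c + s: k < 9 -> n > c + 5
Before c := k - 3: k < 9 -> n > k + 2
Answer: WP = k < 9 -> n > k + 2


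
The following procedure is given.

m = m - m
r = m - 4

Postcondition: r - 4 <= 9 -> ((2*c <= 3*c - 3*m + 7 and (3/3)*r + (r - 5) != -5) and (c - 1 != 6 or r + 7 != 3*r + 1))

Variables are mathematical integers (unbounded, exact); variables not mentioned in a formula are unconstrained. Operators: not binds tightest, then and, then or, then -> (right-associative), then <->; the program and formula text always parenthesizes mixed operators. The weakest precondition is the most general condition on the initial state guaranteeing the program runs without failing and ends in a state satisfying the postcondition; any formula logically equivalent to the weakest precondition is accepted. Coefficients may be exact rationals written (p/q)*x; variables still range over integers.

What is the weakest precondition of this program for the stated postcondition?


Working backward. After the program, the postcondition r - 4 <= 9 -> ((2*c <= 3*c - 3*m + 7 and (3/3)*r + (r - 5) != -5) and (c - 1 != 6 or r + 7 != 3*r + 1)) must hold; in canonical form it is r <= 13 -> (3*m <= c + 7 and 2*r != 0 and (c != 7 or 2*r != 6)).
Before r := m - 4: m <= 17 -> (3*m <= c + 7 and 2*m != 8 and (c != 7 or 2*m != 14))
Before m := m - m: c >= -7
Answer: WP = c >= -7


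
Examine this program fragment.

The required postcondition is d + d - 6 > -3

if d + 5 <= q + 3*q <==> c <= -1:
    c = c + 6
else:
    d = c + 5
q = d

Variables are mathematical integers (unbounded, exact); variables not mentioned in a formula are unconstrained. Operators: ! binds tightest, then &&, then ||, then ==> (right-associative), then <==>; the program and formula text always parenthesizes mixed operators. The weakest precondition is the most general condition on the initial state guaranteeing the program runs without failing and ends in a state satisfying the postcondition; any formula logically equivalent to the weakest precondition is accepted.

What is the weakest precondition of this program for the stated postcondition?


Working backward. After the program, the postcondition d + d - 6 > -3 must hold; in canonical form it is 2*d > 3.
Before q := d: 2*d > 3
Then branch requires 2*d > 3; else branch requires 2*c > -7.
Before the if: ((d <= 4*q - 5 <==> c <= -1) ==> 2*d > 3) && ((!(d <= 4*q - 5 <==> c <= -1)) ==> 2*c > -7)
Answer: WP = ((d <= 4*q - 5 <==> c <= -1) ==> 2*d > 3) && ((!(d <= 4*q - 5 <==> c <= -1)) ==> 2*c > -7)


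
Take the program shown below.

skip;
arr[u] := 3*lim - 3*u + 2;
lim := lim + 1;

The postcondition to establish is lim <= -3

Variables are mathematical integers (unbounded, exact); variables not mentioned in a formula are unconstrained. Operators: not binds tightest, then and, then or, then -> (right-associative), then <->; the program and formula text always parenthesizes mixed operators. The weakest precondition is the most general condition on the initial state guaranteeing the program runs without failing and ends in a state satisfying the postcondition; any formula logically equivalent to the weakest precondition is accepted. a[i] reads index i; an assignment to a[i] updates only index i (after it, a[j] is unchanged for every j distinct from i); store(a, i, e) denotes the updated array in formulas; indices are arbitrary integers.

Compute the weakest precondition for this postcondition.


Working backward. After the program, lim <= -3 must hold.
Before lim := lim + 1: lim <= -4
Before arr[u] := 3*lim - 3*u + 2: lim <= -4
Before skip: lim <= -4
Answer: WP = lim <= -4


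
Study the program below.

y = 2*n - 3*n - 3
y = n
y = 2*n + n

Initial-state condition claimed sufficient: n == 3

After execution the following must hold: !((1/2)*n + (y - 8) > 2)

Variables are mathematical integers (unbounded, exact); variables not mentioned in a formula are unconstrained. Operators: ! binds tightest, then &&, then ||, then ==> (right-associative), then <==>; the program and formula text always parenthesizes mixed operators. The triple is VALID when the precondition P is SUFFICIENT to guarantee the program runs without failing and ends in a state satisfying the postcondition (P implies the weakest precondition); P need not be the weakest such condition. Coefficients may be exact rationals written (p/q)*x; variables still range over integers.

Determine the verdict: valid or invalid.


Working backward. After the program, the postcondition !((1/2)*n + (y - 8) > 2) must hold; in canonical form it is !((1/2)*n + y > 10).
Before y := 2*n + n: !((7/2)*n > 10)
Before y := n: !((7/2)*n > 10)
Before y := 2*n - 3*n - 3: !((7/2)*n > 10)
The weakest precondition is !((7/2)*n > 10).
Check whether n == 3 implies it.
Countermodel: at the initial state n = 3, the precondition holds but the weakest precondition fails.
Answer: invalid


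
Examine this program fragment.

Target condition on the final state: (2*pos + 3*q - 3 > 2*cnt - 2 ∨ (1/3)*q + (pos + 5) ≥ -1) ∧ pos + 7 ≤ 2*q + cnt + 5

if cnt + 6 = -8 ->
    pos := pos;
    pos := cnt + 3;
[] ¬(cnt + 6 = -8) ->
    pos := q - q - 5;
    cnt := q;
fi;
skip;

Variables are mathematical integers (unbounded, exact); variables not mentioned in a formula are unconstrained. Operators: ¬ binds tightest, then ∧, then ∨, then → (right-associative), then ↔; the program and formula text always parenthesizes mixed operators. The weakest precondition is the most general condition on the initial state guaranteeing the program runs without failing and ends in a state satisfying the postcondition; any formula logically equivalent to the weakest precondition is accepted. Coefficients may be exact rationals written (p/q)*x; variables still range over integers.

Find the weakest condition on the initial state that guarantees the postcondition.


Working backward. After the program, the postcondition (2*pos + 3*q - 3 > 2*cnt - 2 ∨ (1/3)*q + (pos + 5) ≥ -1) ∧ pos + 7 ≤ 2*q + cnt + 5 must hold; in canonical form it is (2*pos + 3*q > 2*cnt + 1 ∨ pos + (1/3)*q ≥ -6) ∧ pos ≤ cnt + 2*q - 2.
Before skip: (2*pos + 3*q > 2*cnt + 1 ∨ pos + (1/3)*q ≥ -6) ∧ pos ≤ cnt + 2*q - 2
Then branch requires (3*q > -5 ∨ cnt + (1/3)*q ≥ -9) ∧ 2*q ≥ 5; else branch requires (q > 11 ∨ (1/3)*q ≥ -1) ∧ 3*q ≥ -3.
Before the if: (cnt = -14 → ((3*q > -5 ∨ cnt + (1/3)*q ≥ -9) ∧ 2*q ≥ 5)) ∧ ((¬(cnt = -14)) → ((q > 11 ∨ (1/3)*q ≥ -1) ∧ 3*q ≥ -3))
Answer: WP = (cnt = -14 → ((3*q > -5 ∨ cnt + (1/3)*q ≥ -9) ∧ 2*q ≥ 5)) ∧ ((¬(cnt = -14)) → ((q > 11 ∨ (1/3)*q ≥ -1) ∧ 3*q ≥ -3))


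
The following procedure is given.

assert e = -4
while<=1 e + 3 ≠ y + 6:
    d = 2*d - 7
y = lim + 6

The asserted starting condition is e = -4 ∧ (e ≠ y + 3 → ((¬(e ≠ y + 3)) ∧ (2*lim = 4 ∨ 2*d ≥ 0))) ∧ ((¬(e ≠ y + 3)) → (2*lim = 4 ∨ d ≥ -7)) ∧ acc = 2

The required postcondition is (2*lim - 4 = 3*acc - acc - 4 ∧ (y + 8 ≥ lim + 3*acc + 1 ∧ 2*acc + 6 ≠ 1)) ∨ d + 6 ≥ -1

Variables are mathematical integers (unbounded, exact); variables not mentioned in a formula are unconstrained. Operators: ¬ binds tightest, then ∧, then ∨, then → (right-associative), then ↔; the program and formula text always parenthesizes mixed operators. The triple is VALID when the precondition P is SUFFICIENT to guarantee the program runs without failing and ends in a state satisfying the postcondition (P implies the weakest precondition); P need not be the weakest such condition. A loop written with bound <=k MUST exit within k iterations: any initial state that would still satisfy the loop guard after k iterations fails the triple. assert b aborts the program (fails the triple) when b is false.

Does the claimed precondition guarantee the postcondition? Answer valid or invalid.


Working backward. After the program, the postcondition (2*lim - 4 = 3*acc - acc - 4 ∧ (y + 8 ≥ lim + 3*acc + 1 ∧ 2*acc + 6 ≠ 1)) ∨ d + 6 ≥ -1 must hold; in canonical form it is (2*lim = 2*acc ∧ y ≥ 3*acc + lim - 7 ∧ 2*acc ≠ -5) ∨ d ≥ -7.
Before y := lim + 6: (2*lim = 2*acc ∧ 3*acc ≤ 13 ∧ 2*acc ≠ -5) ∨ d ≥ -7
Before the loop (bound <=1), unroll the exhaustion recursion (WP_0 = exit-now case; WP_j = one more guarded iteration, up to j = 1):
  WP_0: (¬(e ≠ y + 3)) ∧ ((2*lim = 2*acc ∧ 3*acc ≤ 13 ∧ 2*acc ≠ -5) ∨ d ≥ -7)
  WP_1: (e ≠ y + 3 → ((¬(e ≠ y + 3)) ∧ ((2*lim = 2*acc ∧ 3*acc ≤ 13 ∧ 2*acc ≠ -5) ∨ 2*d ≥ 0))) ∧ ((¬(e ≠ y + 3)) → ((2*lim = 2*acc ∧ 3*acc ≤ 13 ∧ 2*acc ≠ -5) ∨ d ≥ -7))
So before the loop: (e ≠ y + 3 → ((¬(e ≠ y + 3)) ∧ ((2*lim = 2*acc ∧ 3*acc ≤ 13 ∧ 2*acc ≠ -5) ∨ 2*d ≥ 0))) ∧ ((¬(e ≠ y + 3)) → ((2*lim = 2*acc ∧ 3*acc ≤ 13 ∧ 2*acc ≠ -5) ∨ d ≥ -7))
Before assert e = -4: e = -4 ∧ (e ≠ y + 3 → ((¬(e ≠ y + 3)) ∧ ((2*lim = 2*acc ∧ 3*acc ≤ 13 ∧ 2*acc ≠ -5) ∨ 2*d ≥ 0))) ∧ ((¬(e ≠ y + 3)) → ((2*lim = 2*acc ∧ 3*acc ≤ 13 ∧ 2*acc ≠ -5) ∨ d ≥ -7))
The weakest precondition is e = -4 ∧ (e ≠ y + 3 → ((¬(e ≠ y + 3)) ∧ ((2*lim = 2*acc ∧ 3*acc ≤ 13 ∧ 2*acc ≠ -5) ∨ 2*d ≥ 0))) ∧ ((¬(e ≠ y + 3)) → ((2*lim = 2*acc ∧ 3*acc ≤ 13 ∧ 2*acc ≠ -5) ∨ d ≥ -7)).
Check whether e = -4 ∧ (e ≠ y + 3 → ((¬(e ≠ y + 3)) ∧ (2*lim = 4 ∨ 2*d ≥ 0))) ∧ ((¬(e ≠ y + 3)) → (2*lim = 4 ∨ d ≥ -7)) ∧ acc = 2 implies it.
Every state satisfying the precondition satisfies the weakest precondition: the implication holds.
Answer: valid
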